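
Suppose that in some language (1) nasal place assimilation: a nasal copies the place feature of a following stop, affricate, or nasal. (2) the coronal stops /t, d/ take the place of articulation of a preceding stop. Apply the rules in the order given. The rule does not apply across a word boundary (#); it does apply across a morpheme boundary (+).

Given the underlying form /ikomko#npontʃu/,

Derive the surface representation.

[ikoŋko#mpoɲtʃu]

Rule 1: /m/ before /k/ (velar) → [ŋ]
Rule 1: /n/ before /p/ (labial) → [m]
Rule 1: /n/ before /tʃ/ (palatal) → [ɲ]
After rule 1: ikoŋko#mpoɲtʃu
Rule 2: no segment meets the rule's conditions; no change.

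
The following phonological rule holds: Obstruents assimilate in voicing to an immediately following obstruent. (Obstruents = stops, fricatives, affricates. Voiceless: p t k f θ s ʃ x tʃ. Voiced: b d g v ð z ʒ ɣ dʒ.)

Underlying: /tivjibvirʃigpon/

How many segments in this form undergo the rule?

1

/g/ before /p/ (voiceless) → [k]
1 segment changes.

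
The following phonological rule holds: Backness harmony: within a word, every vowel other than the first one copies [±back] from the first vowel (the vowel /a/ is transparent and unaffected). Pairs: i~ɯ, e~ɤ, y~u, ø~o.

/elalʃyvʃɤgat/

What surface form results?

/ɤ/ harmonizes with /e/ ([-back]) → [e]

[elalʃyvʃegat]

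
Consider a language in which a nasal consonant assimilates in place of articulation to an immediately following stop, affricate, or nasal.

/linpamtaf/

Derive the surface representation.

[limpantaf]

/n/ before /p/ (labial) → [m]
/m/ before /t/ (alveolar) → [n]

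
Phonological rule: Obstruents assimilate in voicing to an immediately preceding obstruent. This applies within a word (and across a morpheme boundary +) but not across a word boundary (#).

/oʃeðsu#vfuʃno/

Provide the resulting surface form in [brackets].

/s/ after /ð/ (voiced) → [z]
/f/ after /v/ (voiced) → [v]

[oʃeðzu#vvuʃno]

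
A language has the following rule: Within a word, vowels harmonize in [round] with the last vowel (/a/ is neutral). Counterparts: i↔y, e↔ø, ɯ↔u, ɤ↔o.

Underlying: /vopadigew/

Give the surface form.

/o/ harmonizes with /e/ ([-round]) → [ɤ]

[vɤpadigew]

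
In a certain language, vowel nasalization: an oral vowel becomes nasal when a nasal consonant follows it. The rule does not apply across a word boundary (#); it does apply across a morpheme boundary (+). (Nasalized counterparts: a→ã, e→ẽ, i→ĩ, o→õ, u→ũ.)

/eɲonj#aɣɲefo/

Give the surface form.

/e/ before nasal /ɲ/ → [ẽ]
/o/ before nasal /n/ → [õ]

[ẽɲõnj#aɣɲefo]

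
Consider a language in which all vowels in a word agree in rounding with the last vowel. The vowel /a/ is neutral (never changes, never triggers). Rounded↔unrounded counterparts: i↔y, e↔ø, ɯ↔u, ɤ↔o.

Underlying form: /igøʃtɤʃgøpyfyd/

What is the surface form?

/i/ harmonizes with /y/ ([+round]) → [y]
/ɤ/ harmonizes with /y/ ([+round]) → [o]

[ygøʃtoʃgøpyfyd]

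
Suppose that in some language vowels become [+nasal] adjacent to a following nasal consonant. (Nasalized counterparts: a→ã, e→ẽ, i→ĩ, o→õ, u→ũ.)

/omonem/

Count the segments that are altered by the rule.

/o/ before nasal /m/ → [õ]
/o/ before nasal /n/ → [õ]
/e/ before nasal /m/ → [ẽ]
3 segments change.

3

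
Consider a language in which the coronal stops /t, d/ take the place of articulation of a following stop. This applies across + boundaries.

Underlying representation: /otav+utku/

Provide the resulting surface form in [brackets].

/t/ before /k/ (velar) → [k]

[otav+ukku]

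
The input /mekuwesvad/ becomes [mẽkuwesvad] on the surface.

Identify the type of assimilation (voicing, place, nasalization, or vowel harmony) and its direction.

/e/→[ẽ].
Each target copies a feature from the preceding segment, so the direction is progressive.

nasalization, progressive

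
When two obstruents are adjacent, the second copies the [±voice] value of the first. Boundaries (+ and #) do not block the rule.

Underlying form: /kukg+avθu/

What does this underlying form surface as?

[kukk+avðu]

/g/ after /k/ (voiceless) → [k]
/θ/ after /v/ (voiced) → [ð]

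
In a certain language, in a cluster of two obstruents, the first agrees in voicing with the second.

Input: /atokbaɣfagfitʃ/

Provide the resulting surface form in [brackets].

/k/ before /b/ (voiced) → [g]
/ɣ/ before /f/ (voiceless) → [x]
/g/ before /f/ (voiceless) → [k]

[atogbaxfakfitʃ]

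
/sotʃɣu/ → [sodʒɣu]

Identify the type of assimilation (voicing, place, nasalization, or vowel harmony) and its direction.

/tʃ/→[dʒ].
Each target copies a feature from the following segment, so the direction is regressive.

voicing assimilation, regressive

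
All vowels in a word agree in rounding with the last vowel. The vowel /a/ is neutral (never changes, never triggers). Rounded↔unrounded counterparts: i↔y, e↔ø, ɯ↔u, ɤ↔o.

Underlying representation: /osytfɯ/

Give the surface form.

/o/ harmonizes with /ɯ/ ([-round]) → [ɤ]
/y/ harmonizes with /ɯ/ ([-round]) → [i]

[ɤsitfɯ]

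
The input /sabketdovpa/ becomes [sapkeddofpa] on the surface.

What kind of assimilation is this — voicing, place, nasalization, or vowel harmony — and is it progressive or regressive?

voicing assimilation, regressive

/b/→[p] /t/→[d] /v/→[f].
Each target copies a feature from the following segment, so the direction is regressive.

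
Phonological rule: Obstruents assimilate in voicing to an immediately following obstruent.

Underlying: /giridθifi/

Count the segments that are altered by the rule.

/d/ before /θ/ (voiceless) → [t]
1 segment changes.

1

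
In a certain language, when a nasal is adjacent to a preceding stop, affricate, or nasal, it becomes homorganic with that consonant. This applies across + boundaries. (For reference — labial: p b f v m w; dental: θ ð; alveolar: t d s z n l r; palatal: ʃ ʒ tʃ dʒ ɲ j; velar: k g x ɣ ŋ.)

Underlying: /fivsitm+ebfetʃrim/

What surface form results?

[fivsitn+ebfetʃrim]

/m/ after /t/ (alveolar) → [n]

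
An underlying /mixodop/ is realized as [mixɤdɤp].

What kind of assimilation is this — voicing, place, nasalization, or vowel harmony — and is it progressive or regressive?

/o/→[ɤ] /o/→[ɤ].
Vowels agree with the first vowel, so the harmony is progressive.

vowel harmony, progressive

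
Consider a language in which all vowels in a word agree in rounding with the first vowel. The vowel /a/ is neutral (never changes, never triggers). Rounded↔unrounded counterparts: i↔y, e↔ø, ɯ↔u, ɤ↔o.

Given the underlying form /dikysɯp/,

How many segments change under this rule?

/y/ harmonizes with /i/ ([-round]) → [i]
1 segment changes.

1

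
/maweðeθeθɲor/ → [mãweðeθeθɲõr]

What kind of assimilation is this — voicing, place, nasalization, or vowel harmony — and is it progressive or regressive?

nasalization, progressive

/a/→[ã] /o/→[õ].
Each target copies a feature from the preceding segment, so the direction is progressive.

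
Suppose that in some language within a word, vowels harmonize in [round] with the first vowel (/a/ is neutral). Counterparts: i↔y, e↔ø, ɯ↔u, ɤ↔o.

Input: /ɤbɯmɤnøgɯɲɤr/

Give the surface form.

[ɤbɯmɤnegɯɲɤr]

/ø/ harmonizes with /ɤ/ ([-round]) → [e]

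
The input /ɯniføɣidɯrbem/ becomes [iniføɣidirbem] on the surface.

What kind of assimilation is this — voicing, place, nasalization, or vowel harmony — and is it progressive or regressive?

/ɯ/→[i] /ɯ/→[i].
Vowels agree with the last vowel, so the harmony is regressive.

vowel harmony, regressive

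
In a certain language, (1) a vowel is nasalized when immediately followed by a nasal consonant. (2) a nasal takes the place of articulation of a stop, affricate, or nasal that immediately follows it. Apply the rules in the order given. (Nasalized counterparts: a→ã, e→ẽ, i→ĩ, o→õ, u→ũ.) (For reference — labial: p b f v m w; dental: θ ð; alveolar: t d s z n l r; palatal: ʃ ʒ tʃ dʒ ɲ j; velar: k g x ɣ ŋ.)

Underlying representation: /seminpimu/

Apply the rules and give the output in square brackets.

Rule 1: /e/ before nasal /m/ → [ẽ]
Rule 1: /i/ before nasal /n/ → [ĩ]
Rule 1: /i/ before nasal /m/ → [ĩ]
After rule 1: sẽmĩnpĩmu
Rule 2: /n/ before /p/ (labial) → [m]

[sẽmĩmpĩmu]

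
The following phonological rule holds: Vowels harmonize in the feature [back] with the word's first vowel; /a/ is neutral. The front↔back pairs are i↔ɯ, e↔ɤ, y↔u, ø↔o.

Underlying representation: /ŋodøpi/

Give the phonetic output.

/ø/ harmonizes with /o/ ([+back]) → [o]
/i/ harmonizes with /o/ ([+back]) → [ɯ]

[ŋodopɯ]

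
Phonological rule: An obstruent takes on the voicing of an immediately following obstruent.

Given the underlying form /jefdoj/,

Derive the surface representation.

/f/ before /d/ (voiced) → [v]

[jevdoj]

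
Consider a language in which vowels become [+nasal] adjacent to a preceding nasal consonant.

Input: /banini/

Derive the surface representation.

/i/ after nasal /n/ → [ĩ]
/i/ after nasal /n/ → [ĩ]

[banĩnĩ]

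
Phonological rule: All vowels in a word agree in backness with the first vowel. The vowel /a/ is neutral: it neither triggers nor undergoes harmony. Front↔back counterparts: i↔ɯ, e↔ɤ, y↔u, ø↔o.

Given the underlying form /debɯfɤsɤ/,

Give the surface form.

[debifese]

/ɯ/ harmonizes with /e/ ([-back]) → [i]
/ɤ/ harmonizes with /e/ ([-back]) → [e]
/ɤ/ harmonizes with /e/ ([-back]) → [e]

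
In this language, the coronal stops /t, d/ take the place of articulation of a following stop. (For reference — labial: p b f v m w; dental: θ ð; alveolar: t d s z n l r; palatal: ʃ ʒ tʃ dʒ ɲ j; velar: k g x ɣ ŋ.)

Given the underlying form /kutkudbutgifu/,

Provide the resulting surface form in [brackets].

/t/ before /k/ (velar) → [k]
/d/ before /b/ (labial) → [b]
/t/ before /g/ (velar) → [k]

[kukkubbukgifu]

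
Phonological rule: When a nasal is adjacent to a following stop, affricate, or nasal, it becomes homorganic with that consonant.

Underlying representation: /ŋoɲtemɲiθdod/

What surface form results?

[ŋonteɲɲiθdod]

/ɲ/ before /t/ (alveolar) → [n]
/m/ before /ɲ/ (palatal) → [ɲ]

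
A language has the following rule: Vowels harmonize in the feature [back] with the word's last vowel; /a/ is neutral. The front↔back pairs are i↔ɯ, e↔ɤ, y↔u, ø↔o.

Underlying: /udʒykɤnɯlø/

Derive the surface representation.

/u/ harmonizes with /ø/ ([-back]) → [y]
/ɤ/ harmonizes with /ø/ ([-back]) → [e]
/ɯ/ harmonizes with /ø/ ([-back]) → [i]

[ydʒykenilø]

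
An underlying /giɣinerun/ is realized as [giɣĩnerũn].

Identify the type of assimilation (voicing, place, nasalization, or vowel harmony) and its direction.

/i/→[ĩ] /u/→[ũ].
Each target copies a feature from the following segment, so the direction is regressive.

nasalization, regressive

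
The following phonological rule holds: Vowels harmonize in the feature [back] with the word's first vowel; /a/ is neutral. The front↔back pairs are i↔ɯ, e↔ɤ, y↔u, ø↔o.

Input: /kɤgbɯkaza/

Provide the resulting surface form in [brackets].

[kɤgbɯkaza]

no segment meets the rule's conditions; no change.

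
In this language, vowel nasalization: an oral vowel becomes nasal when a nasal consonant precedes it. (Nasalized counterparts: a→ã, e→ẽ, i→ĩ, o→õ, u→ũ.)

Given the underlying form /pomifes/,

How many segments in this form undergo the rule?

/i/ after nasal /m/ → [ĩ]
1 segment changes.

1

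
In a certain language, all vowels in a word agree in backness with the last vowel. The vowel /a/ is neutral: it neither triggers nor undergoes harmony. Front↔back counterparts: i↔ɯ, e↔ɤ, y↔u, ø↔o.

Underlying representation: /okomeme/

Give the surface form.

/o/ harmonizes with /e/ ([-back]) → [ø]
/o/ harmonizes with /e/ ([-back]) → [ø]

[økømeme]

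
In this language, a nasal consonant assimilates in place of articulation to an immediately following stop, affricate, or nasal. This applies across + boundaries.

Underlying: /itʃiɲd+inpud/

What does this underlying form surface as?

[itʃind+impud]

/ɲ/ before /d/ (alveolar) → [n]
/n/ before /p/ (labial) → [m]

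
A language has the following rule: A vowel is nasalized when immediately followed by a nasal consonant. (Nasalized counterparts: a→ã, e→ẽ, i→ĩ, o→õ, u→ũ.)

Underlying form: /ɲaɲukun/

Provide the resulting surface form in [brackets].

[ɲãɲukũn]

/a/ before nasal /ɲ/ → [ã]
/u/ before nasal /n/ → [ũ]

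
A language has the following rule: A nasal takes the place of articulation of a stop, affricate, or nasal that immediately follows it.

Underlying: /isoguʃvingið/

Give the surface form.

/n/ before /g/ (velar) → [ŋ]

[isoguʃviŋgið]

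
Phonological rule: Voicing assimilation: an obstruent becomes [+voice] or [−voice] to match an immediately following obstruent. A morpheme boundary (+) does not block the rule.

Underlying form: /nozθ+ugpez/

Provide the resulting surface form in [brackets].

/z/ before /θ/ (voiceless) → [s]
/g/ before /p/ (voiceless) → [k]

[nosθ+ukpez]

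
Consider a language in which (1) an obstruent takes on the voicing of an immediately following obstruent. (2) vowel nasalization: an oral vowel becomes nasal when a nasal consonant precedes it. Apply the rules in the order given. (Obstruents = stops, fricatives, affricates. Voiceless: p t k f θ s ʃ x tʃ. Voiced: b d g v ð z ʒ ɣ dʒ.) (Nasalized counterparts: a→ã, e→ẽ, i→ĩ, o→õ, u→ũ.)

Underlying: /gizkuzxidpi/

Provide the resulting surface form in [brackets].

[giskusxitpi]

Rule 1: /z/ before /k/ (voiceless) → [s]
Rule 1: /z/ before /x/ (voiceless) → [s]
Rule 1: /d/ before /p/ (voiceless) → [t]
After rule 1: giskusxitpi
Rule 2: no segment meets the rule's conditions; no change.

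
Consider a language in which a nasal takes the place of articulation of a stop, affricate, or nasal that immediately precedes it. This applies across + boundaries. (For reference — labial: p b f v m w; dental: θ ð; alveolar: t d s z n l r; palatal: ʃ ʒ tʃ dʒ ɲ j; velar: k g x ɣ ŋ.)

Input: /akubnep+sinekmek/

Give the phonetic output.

[akubmep+sinekŋek]

/n/ after /b/ (labial) → [m]
/m/ after /k/ (velar) → [ŋ]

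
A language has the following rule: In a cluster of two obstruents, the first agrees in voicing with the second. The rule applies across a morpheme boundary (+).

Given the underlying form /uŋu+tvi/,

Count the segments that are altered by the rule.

/t/ before /v/ (voiced) → [d]
1 segment changes.

1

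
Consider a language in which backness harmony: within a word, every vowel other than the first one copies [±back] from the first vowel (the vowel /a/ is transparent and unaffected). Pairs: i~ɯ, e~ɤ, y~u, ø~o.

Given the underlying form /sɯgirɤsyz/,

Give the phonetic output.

[sɯgɯrɤsuz]

/i/ harmonizes with /ɯ/ ([+back]) → [ɯ]
/y/ harmonizes with /ɯ/ ([+back]) → [u]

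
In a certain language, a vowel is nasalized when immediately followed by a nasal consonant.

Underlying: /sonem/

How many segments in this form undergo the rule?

/o/ before nasal /n/ → [õ]
/e/ before nasal /m/ → [ẽ]
2 segments change.

2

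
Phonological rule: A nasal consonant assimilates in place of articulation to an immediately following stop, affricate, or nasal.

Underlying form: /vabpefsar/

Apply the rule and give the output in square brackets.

no segment meets the rule's conditions; no change.

[vabpefsar]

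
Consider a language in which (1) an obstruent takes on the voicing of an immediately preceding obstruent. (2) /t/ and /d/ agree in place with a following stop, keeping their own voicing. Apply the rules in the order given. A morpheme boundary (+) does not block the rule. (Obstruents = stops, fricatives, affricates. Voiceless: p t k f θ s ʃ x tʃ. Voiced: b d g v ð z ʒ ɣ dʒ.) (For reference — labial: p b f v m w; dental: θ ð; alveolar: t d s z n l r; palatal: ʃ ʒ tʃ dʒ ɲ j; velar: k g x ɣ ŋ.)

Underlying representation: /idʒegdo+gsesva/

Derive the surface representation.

Rule 1: /s/ after /g/ (voiced) → [z]
Rule 1: /v/ after /s/ (voiceless) → [f]
After rule 1: idʒegdo+gzesfa
Rule 2: no segment meets the rule's conditions; no change.

[idʒegdo+gzesfa]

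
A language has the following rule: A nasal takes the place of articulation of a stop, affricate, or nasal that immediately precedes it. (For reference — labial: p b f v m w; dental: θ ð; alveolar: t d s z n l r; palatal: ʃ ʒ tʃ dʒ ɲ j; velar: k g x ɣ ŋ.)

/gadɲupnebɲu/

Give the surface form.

[gadnupmebmu]

/ɲ/ after /d/ (alveolar) → [n]
/n/ after /p/ (labial) → [m]
/ɲ/ after /b/ (labial) → [m]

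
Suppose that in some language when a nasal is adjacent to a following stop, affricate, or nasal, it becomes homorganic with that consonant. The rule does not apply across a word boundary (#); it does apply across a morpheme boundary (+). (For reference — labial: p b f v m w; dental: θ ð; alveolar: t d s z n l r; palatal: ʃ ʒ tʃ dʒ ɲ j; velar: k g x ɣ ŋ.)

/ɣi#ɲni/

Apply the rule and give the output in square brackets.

/ɲ/ before /n/ (alveolar) → [n]

[ɣi#nni]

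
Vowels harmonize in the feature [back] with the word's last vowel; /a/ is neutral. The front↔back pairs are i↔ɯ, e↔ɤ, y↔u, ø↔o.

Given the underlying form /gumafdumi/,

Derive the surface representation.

/u/ harmonizes with /i/ ([-back]) → [y]
/u/ harmonizes with /i/ ([-back]) → [y]

[gymafdymi]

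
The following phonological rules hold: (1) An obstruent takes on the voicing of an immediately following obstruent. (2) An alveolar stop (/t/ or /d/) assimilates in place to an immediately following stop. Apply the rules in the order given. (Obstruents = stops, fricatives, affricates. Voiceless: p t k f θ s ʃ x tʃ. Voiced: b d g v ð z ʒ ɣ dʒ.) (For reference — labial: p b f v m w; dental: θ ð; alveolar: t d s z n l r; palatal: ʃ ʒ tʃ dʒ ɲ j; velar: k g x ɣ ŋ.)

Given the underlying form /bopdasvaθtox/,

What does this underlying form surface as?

[bobdazvaθtox]

Rule 1: /p/ before /d/ (voiced) → [b]
Rule 1: /s/ before /v/ (voiced) → [z]
After rule 1: bobdazvaθtox
Rule 2: no segment meets the rule's conditions; no change.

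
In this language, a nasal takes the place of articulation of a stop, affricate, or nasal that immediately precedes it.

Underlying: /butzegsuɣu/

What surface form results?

no segment meets the rule's conditions; no change.

[butzegsuɣu]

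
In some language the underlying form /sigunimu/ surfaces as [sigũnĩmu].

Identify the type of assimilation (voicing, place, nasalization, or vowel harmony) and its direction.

nasalization, regressive

/u/→[ũ] /i/→[ĩ].
Each target copies a feature from the following segment, so the direction is regressive.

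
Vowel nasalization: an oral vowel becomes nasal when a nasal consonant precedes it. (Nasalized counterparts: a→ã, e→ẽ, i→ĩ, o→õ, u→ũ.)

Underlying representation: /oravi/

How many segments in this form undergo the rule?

0

No segment meets the rule's conditions.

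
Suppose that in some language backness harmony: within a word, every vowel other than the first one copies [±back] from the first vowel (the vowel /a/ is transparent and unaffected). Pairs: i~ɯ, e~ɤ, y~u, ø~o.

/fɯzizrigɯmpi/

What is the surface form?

/i/ harmonizes with /ɯ/ ([+back]) → [ɯ]
/i/ harmonizes with /ɯ/ ([+back]) → [ɯ]
/i/ harmonizes with /ɯ/ ([+back]) → [ɯ]

[fɯzɯzrɯgɯmpɯ]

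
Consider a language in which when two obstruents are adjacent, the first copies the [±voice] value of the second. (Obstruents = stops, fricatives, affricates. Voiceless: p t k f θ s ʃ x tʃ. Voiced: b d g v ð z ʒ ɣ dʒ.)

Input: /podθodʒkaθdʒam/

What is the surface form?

/d/ before /θ/ (voiceless) → [t]
/dʒ/ before /k/ (voiceless) → [tʃ]
/θ/ before /dʒ/ (voiced) → [ð]

[potθotʃkaðdʒam]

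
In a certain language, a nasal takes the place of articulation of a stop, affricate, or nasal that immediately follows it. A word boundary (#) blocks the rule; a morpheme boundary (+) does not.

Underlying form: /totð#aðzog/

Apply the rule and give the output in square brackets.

[totð#aðzog]

no segment meets the rule's conditions; no change.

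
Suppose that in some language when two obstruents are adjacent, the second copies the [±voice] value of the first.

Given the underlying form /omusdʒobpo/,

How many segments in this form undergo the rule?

/dʒ/ after /s/ (voiceless) → [tʃ]
/p/ after /b/ (voiced) → [b]
2 segments change.

2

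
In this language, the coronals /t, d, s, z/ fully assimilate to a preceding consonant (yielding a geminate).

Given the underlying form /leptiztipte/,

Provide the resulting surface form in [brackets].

/t/ after /p/ → [p] (total assimilation)
/t/ after /z/ → [z] (total assimilation)
/t/ after /p/ → [p] (total assimilation)

[leppizzippe]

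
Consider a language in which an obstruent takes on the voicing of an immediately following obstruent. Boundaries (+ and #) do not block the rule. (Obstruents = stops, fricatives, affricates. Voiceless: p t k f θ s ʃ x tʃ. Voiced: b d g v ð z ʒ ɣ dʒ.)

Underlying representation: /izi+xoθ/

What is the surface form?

no segment meets the rule's conditions; no change.

[izi+xoθ]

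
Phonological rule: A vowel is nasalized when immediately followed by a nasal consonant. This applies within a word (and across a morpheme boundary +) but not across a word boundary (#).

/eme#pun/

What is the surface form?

/e/ before nasal /m/ → [ẽ]
/u/ before nasal /n/ → [ũ]

[ẽme#pũn]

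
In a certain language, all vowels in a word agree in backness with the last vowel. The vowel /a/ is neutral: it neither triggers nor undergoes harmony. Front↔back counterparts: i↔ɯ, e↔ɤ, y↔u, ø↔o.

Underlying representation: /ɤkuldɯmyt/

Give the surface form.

/ɤ/ harmonizes with /y/ ([-back]) → [e]
/u/ harmonizes with /y/ ([-back]) → [y]
/ɯ/ harmonizes with /y/ ([-back]) → [i]

[ekyldimyt]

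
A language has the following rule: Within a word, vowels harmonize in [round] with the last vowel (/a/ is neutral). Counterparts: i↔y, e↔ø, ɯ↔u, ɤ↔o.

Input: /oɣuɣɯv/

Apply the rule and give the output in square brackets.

/o/ harmonizes with /ɯ/ ([-round]) → [ɤ]
/u/ harmonizes with /ɯ/ ([-round]) → [ɯ]

[ɤɣɯɣɯv]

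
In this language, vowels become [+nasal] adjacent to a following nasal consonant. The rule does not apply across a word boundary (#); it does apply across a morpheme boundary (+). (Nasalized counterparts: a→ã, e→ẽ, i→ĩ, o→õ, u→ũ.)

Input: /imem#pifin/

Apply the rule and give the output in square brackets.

/i/ before nasal /m/ → [ĩ]
/e/ before nasal /m/ → [ẽ]
/i/ before nasal /n/ → [ĩ]

[ĩmẽm#pifĩn]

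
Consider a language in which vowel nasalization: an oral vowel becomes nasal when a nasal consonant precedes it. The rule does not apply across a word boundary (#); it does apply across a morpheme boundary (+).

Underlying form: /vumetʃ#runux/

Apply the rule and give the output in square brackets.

/e/ after nasal /m/ → [ẽ]
/u/ after nasal /n/ → [ũ]

[vumẽtʃ#runũx]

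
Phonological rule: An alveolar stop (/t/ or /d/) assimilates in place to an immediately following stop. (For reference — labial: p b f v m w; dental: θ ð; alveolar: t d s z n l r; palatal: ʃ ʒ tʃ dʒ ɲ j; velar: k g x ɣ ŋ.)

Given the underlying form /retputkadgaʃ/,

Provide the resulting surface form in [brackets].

/t/ before /p/ (labial) → [p]
/t/ before /k/ (velar) → [k]
/d/ before /g/ (velar) → [g]

[reppukkaggaʃ]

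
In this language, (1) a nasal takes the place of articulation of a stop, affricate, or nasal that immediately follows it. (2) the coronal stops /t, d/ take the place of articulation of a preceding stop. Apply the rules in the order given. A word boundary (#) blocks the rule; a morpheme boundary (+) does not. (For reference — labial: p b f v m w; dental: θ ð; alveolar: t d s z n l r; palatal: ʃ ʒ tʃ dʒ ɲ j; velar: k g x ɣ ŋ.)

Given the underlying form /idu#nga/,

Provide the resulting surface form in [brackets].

Rule 1: /n/ before /g/ (velar) → [ŋ]
After rule 1: idu#ŋga
Rule 2: no segment meets the rule's conditions; no change.

[idu#ŋga]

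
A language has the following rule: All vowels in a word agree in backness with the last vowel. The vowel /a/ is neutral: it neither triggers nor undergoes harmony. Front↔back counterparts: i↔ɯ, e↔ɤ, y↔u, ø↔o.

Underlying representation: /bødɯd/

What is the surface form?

[bodɯd]

/ø/ harmonizes with /ɯ/ ([+back]) → [o]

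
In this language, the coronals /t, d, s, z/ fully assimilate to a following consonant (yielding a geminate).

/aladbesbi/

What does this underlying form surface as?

[alabbebbi]

/d/ before /b/ → [b] (total assimilation)
/s/ before /b/ → [b] (total assimilation)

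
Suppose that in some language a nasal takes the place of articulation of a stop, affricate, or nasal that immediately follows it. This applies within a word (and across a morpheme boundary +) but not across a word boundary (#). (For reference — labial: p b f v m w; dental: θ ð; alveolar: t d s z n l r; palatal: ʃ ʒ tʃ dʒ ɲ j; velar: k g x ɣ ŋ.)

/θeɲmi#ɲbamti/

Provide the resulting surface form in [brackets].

/ɲ/ before /m/ (labial) → [m]
/ɲ/ before /b/ (labial) → [m]
/m/ before /t/ (alveolar) → [n]

[θemmi#mbanti]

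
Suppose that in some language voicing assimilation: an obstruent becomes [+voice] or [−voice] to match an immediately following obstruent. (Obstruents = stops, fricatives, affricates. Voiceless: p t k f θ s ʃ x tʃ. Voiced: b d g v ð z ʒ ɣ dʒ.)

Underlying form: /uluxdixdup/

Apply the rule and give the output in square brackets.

[uluɣdiɣdup]

/x/ before /d/ (voiced) → [ɣ]
/x/ before /d/ (voiced) → [ɣ]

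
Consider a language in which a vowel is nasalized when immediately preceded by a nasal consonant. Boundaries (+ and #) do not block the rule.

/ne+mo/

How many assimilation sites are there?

/e/ after nasal /n/ → [ẽ]
/o/ after nasal /m/ → [õ]
2 segments change.

2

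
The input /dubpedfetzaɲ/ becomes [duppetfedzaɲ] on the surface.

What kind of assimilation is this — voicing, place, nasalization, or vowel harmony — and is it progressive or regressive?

/b/→[p] /d/→[t] /t/→[d].
Each target copies a feature from the following segment, so the direction is regressive.

voicing assimilation, regressive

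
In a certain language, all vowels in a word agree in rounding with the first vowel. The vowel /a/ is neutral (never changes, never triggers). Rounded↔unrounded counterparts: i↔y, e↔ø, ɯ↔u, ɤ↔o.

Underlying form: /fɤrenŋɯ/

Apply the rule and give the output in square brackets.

[fɤrenŋɯ]

no segment meets the rule's conditions; no change.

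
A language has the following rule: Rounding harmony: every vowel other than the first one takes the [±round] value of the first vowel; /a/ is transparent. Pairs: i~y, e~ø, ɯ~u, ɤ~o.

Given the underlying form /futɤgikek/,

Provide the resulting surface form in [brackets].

[futogykøk]

/ɤ/ harmonizes with /u/ ([+round]) → [o]
/i/ harmonizes with /u/ ([+round]) → [y]
/e/ harmonizes with /u/ ([+round]) → [ø]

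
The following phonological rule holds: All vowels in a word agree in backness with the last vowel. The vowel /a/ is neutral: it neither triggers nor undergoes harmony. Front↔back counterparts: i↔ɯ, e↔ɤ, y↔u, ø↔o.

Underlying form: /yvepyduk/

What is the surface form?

/y/ harmonizes with /u/ ([+back]) → [u]
/e/ harmonizes with /u/ ([+back]) → [ɤ]
/y/ harmonizes with /u/ ([+back]) → [u]

[uvɤpuduk]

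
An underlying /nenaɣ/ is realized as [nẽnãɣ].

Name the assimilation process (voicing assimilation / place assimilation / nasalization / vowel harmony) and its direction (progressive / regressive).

/e/→[ẽ] /a/→[ã].
Each target copies a feature from the preceding segment, so the direction is progressive.

nasalization, progressive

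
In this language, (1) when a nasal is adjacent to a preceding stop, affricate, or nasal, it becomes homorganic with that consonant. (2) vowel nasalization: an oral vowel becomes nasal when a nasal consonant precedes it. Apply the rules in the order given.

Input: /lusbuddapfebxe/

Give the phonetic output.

Rule 1: no segment meets the rule's conditions; no change.
After rule 1: lusbuddapfebxe
Rule 2: no segment meets the rule's conditions; no change.

[lusbuddapfebxe]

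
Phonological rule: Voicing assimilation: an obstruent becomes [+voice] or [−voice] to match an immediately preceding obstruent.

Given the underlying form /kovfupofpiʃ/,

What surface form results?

/f/ after /v/ (voiced) → [v]

[kovvupofpiʃ]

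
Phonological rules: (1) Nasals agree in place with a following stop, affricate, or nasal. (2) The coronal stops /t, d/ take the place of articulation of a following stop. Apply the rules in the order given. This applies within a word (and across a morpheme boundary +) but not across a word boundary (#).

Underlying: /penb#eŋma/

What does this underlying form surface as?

Rule 1: /n/ before /b/ (labial) → [m]
Rule 1: /ŋ/ before /m/ (labial) → [m]
After rule 1: pemb#emma
Rule 2: no segment meets the rule's conditions; no change.

[pemb#emma]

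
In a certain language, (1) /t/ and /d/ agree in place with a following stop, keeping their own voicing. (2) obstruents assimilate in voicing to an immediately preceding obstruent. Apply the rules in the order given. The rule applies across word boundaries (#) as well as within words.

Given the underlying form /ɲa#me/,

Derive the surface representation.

[ɲa#me]

Rule 1: no segment meets the rule's conditions; no change.
After rule 1: ɲa#me
Rule 2: no segment meets the rule's conditions; no change.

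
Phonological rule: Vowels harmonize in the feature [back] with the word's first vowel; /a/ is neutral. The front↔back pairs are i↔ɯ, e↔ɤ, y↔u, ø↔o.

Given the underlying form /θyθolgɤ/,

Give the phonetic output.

/o/ harmonizes with /y/ ([-back]) → [ø]
/ɤ/ harmonizes with /y/ ([-back]) → [e]

[θyθølge]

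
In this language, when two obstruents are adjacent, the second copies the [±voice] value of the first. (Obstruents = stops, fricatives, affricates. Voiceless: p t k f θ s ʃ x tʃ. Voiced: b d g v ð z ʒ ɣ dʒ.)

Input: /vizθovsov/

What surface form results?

[vizðovzov]

/θ/ after /z/ (voiced) → [ð]
/s/ after /v/ (voiced) → [z]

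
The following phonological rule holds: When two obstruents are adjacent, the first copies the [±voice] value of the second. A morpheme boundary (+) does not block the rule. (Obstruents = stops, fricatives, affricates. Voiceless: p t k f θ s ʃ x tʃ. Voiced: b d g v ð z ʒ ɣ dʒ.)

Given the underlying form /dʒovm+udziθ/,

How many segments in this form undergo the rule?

No segment meets the rule's conditions.

0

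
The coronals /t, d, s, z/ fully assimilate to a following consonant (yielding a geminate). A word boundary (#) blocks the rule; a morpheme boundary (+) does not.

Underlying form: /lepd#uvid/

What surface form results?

[lepd#uvid]

no segment meets the rule's conditions; no change.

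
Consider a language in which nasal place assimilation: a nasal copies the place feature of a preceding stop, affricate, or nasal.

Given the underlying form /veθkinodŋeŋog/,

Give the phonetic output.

/ŋ/ after /d/ (alveolar) → [n]

[veθkinodneŋog]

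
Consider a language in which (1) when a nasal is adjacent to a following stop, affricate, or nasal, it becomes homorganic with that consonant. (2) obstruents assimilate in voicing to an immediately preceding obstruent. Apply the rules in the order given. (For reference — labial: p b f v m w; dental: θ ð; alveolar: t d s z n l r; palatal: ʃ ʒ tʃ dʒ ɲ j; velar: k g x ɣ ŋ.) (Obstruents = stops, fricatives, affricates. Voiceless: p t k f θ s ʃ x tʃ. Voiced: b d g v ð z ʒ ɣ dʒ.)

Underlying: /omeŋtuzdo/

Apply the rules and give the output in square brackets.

Rule 1: /ŋ/ before /t/ (alveolar) → [n]
After rule 1: omentuzdo
Rule 2: no segment meets the rule's conditions; no change.

[omentuzdo]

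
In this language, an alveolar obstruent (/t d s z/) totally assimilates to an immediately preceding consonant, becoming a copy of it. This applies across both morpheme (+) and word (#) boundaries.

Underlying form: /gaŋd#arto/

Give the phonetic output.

[gaŋŋ#arro]

/d/ after /ŋ/ → [ŋ] (total assimilation)
/t/ after /r/ → [r] (total assimilation)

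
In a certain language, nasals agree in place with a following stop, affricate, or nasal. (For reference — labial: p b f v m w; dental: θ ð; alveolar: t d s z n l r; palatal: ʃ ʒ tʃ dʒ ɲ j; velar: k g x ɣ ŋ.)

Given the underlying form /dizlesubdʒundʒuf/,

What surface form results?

[dizlesubdʒuɲdʒuf]

/n/ before /dʒ/ (palatal) → [ɲ]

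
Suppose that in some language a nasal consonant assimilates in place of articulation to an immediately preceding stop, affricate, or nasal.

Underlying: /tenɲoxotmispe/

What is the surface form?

/ɲ/ after /n/ (alveolar) → [n]
/m/ after /t/ (alveolar) → [n]

[tennoxotnispe]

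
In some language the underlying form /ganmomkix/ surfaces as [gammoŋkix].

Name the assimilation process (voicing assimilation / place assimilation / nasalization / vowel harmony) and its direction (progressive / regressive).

/n/→[m] /m/→[ŋ].
Each target copies a feature from the following segment, so the direction is regressive.

place assimilation, regressive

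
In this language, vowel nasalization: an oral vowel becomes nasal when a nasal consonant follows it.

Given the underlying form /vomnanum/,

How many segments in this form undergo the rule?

/o/ before nasal /m/ → [õ]
/a/ before nasal /n/ → [ã]
/u/ before nasal /m/ → [ũ]
3 segments change.

3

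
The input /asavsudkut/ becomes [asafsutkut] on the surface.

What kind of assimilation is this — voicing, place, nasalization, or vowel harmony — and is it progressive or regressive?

/v/→[f] /d/→[t].
Each target copies a feature from the following segment, so the direction is regressive.

voicing assimilation, regressive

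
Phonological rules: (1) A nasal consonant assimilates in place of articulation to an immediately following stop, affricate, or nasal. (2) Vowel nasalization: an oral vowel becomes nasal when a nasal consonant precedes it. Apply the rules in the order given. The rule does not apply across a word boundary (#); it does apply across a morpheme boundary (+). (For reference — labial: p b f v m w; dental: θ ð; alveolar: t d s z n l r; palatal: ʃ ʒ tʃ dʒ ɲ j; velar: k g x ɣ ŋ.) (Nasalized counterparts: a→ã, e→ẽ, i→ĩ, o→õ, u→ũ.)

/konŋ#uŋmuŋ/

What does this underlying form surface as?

Rule 1: /n/ before /ŋ/ (velar) → [ŋ]
Rule 1: /ŋ/ before /m/ (labial) → [m]
After rule 1: koŋŋ#ummuŋ
Rule 2: /u/ after nasal /m/ → [ũ]

[koŋŋ#ummũŋ]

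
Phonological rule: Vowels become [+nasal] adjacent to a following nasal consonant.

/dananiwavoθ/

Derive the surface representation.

[dãnãniwavoθ]

/a/ before nasal /n/ → [ã]
/a/ before nasal /n/ → [ã]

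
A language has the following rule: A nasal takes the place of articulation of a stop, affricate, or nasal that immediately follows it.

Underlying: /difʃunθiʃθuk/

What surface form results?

no segment meets the rule's conditions; no change.

[difʃunθiʃθuk]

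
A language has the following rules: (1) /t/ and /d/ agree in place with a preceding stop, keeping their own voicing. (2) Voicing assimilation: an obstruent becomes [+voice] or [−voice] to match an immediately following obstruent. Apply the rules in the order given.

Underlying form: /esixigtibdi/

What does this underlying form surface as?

Rule 1: /t/ after /g/ (velar) → [k]
Rule 1: /d/ after /b/ (labial) → [b]
After rule 1: esixigkibbi
Rule 2: /g/ before /k/ (voiceless) → [k]

[esixikkibbi]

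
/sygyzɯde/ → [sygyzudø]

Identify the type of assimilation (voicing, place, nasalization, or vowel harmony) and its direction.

vowel harmony, progressive

/ɯ/→[u] /e/→[ø].
Vowels agree with the first vowel, so the harmony is progressive.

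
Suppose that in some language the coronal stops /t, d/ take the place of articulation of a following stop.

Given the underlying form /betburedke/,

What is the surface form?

/t/ before /b/ (labial) → [p]
/d/ before /k/ (velar) → [g]

[bepburegke]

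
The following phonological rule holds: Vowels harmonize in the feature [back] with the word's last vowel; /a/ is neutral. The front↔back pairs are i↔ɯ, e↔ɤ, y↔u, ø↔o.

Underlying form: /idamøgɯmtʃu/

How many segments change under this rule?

2

/i/ harmonizes with /u/ ([+back]) → [ɯ]
/ø/ harmonizes with /u/ ([+back]) → [o]
2 segments change.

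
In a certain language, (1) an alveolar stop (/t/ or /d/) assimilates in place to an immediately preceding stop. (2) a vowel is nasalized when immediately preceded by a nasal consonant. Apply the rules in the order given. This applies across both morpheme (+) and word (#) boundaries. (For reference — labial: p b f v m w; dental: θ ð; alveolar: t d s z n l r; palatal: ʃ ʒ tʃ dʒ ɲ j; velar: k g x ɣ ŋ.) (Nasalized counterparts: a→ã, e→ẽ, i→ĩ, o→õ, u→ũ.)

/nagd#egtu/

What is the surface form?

Rule 1: /d/ after /g/ (velar) → [g]
Rule 1: /t/ after /g/ (velar) → [k]
After rule 1: nagg#egku
Rule 2: /a/ after nasal /n/ → [ã]

[nãgg#egku]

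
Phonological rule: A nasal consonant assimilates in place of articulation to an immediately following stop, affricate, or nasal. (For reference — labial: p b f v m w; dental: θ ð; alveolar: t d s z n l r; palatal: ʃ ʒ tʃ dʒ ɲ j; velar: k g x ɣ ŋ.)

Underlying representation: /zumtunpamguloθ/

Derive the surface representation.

[zuntumpaŋguloθ]

/m/ before /t/ (alveolar) → [n]
/n/ before /p/ (labial) → [m]
/m/ before /g/ (velar) → [ŋ]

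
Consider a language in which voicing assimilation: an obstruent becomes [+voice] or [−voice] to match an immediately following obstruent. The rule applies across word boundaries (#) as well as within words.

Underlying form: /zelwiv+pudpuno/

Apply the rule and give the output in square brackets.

[zelwif+putpuno]

/v/ before /p/ (voiceless) → [f]
/d/ before /p/ (voiceless) → [t]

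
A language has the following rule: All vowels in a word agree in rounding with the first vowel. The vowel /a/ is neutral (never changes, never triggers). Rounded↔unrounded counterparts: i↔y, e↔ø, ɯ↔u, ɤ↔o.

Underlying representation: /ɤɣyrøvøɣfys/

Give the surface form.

[ɤɣireveɣfis]

/y/ harmonizes with /ɤ/ ([-round]) → [i]
/ø/ harmonizes with /ɤ/ ([-round]) → [e]
/ø/ harmonizes with /ɤ/ ([-round]) → [e]
/y/ harmonizes with /ɤ/ ([-round]) → [i]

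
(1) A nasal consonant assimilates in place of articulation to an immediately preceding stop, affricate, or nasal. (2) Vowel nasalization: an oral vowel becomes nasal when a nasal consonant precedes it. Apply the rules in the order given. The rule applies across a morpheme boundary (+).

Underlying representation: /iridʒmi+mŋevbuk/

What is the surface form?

Rule 1: /m/ after /dʒ/ (palatal) → [ɲ]
Rule 1: /ŋ/ after /m/ (labial) → [m]
After rule 1: iridʒɲi+mmevbuk
Rule 2: /i/ after nasal /ɲ/ → [ĩ]
Rule 2: /e/ after nasal /m/ → [ẽ]

[iridʒɲĩ+mmẽvbuk]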